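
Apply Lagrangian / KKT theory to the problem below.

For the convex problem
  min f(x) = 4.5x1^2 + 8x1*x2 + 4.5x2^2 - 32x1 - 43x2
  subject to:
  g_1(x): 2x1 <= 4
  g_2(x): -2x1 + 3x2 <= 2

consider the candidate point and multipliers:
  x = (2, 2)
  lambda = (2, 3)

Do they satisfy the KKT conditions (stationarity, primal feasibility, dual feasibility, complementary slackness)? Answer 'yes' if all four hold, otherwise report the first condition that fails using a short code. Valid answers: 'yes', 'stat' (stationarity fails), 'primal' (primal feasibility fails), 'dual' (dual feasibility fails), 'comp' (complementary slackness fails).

Gradient of f: grad f(x) = Q x + c = (2, -9)
Constraint values g_i(x) = a_i^T x - b_i:
  g_1((2, 2)) = 0
  g_2((2, 2)) = 0
Stationarity residual: grad f(x) + sum_i lambda_i a_i = (0, 0)
  -> stationarity OK
Primal feasibility (all g_i <= 0): OK
Dual feasibility (all lambda_i >= 0): OK
Complementary slackness (lambda_i * g_i(x) = 0 for all i): OK

Verdict: yes, KKT holds.

yes


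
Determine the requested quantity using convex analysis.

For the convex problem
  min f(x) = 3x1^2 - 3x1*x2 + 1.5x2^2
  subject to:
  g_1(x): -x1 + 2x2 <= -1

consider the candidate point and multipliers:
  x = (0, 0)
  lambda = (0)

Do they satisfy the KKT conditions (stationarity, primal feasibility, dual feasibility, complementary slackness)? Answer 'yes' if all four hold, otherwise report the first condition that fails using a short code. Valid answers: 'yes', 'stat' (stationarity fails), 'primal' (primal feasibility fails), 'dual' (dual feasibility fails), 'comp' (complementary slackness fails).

Gradient of f: grad f(x) = Q x + c = (0, 0)
Constraint values g_i(x) = a_i^T x - b_i:
  g_1((0, 0)) = 1
Stationarity residual: grad f(x) + sum_i lambda_i a_i = (0, 0)
  -> stationarity OK
Primal feasibility (all g_i <= 0): FAILS
Dual feasibility (all lambda_i >= 0): OK
Complementary slackness (lambda_i * g_i(x) = 0 for all i): OK

Verdict: the first failing condition is primal_feasibility -> primal.

primal


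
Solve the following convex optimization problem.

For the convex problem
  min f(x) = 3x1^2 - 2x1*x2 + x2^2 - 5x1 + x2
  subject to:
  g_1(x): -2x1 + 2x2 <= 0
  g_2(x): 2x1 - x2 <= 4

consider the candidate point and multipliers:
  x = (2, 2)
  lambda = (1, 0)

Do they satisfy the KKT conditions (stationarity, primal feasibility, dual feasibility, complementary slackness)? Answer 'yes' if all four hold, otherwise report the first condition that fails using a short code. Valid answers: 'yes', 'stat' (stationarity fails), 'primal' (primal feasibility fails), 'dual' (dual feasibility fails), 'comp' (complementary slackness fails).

Gradient of f: grad f(x) = Q x + c = (3, 1)
Constraint values g_i(x) = a_i^T x - b_i:
  g_1((2, 2)) = 0
  g_2((2, 2)) = -2
Stationarity residual: grad f(x) + sum_i lambda_i a_i = (1, 3)
  -> stationarity FAILS
Primal feasibility (all g_i <= 0): OK
Dual feasibility (all lambda_i >= 0): OK
Complementary slackness (lambda_i * g_i(x) = 0 for all i): OK

Verdict: the first failing condition is stationarity -> stat.

stat


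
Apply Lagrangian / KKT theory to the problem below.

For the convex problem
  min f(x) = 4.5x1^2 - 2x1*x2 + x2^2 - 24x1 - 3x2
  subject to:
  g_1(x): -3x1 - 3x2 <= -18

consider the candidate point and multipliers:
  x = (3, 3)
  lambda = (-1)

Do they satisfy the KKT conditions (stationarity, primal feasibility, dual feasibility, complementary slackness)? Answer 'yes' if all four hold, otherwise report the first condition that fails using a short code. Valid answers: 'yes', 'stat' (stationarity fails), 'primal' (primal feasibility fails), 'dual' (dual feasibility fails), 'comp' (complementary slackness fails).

Gradient of f: grad f(x) = Q x + c = (-3, -3)
Constraint values g_i(x) = a_i^T x - b_i:
  g_1((3, 3)) = 0
Stationarity residual: grad f(x) + sum_i lambda_i a_i = (0, 0)
  -> stationarity OK
Primal feasibility (all g_i <= 0): OK
Dual feasibility (all lambda_i >= 0): FAILS
Complementary slackness (lambda_i * g_i(x) = 0 for all i): OK

Verdict: the first failing condition is dual_feasibility -> dual.

dual


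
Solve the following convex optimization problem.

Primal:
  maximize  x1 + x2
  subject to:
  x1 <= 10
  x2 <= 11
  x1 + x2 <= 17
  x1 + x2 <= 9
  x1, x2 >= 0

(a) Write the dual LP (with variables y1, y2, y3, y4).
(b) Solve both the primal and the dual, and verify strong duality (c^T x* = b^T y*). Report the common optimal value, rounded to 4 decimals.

The standard primal-dual pair for 'max c^T x s.t. A x <= b, x >= 0' is:
  Dual:  min b^T y  s.t.  A^T y >= c,  y >= 0.

So the dual LP is:
  minimize  10y1 + 11y2 + 17y3 + 9y4
  subject to:
    y1 + y3 + y4 >= 1
    y2 + y3 + y4 >= 1
    y1, y2, y3, y4 >= 0

Solving the primal: x* = (9, 0).
  primal value c^T x* = 9.
Solving the dual: y* = (0, 0, 0, 1).
  dual value b^T y* = 9.
Strong duality: c^T x* = b^T y*. Confirmed.

9


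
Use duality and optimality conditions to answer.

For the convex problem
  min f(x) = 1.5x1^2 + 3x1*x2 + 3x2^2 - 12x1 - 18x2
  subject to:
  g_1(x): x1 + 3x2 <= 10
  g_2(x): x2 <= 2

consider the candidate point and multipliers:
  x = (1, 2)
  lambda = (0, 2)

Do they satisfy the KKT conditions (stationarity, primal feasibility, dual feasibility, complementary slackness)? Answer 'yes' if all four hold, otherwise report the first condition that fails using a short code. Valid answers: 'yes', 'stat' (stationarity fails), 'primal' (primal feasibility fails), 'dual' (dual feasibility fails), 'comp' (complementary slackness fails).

Gradient of f: grad f(x) = Q x + c = (-3, -3)
Constraint values g_i(x) = a_i^T x - b_i:
  g_1((1, 2)) = -3
  g_2((1, 2)) = 0
Stationarity residual: grad f(x) + sum_i lambda_i a_i = (-3, -1)
  -> stationarity FAILS
Primal feasibility (all g_i <= 0): OK
Dual feasibility (all lambda_i >= 0): OK
Complementary slackness (lambda_i * g_i(x) = 0 for all i): OK

Verdict: the first failing condition is stationarity -> stat.

stat


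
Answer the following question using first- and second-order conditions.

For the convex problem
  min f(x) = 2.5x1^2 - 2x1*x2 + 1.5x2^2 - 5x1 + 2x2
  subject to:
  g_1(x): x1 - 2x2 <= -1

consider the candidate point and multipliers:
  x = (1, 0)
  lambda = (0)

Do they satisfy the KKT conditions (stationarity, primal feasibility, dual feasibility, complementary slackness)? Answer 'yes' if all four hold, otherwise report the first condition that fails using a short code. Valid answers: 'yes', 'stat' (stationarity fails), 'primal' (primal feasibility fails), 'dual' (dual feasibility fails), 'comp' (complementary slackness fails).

Gradient of f: grad f(x) = Q x + c = (0, 0)
Constraint values g_i(x) = a_i^T x - b_i:
  g_1((1, 0)) = 2
Stationarity residual: grad f(x) + sum_i lambda_i a_i = (0, 0)
  -> stationarity OK
Primal feasibility (all g_i <= 0): FAILS
Dual feasibility (all lambda_i >= 0): OK
Complementary slackness (lambda_i * g_i(x) = 0 for all i): OK

Verdict: the first failing condition is primal_feasibility -> primal.

primal


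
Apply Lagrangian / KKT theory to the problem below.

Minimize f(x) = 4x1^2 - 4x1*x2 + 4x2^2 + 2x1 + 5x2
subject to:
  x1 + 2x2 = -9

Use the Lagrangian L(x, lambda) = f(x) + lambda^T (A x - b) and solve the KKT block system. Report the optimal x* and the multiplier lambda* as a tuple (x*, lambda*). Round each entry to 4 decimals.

Form the Lagrangian:
  L(x, lambda) = (1/2) x^T Q x + c^T x + lambda^T (A x - b)
Stationarity (grad_x L = 0): Q x + c + A^T lambda = 0.
Primal feasibility: A x = b.

This gives the KKT block system:
  [ Q   A^T ] [ x     ]   [-c ]
  [ A    0  ] [ lambda ] = [ b ]

Solving the linear system:
  x*      = (-2.5357, -3.2321)
  lambda* = (5.3571)
  f(x*)   = 13.4911

x* = (-2.5357, -3.2321), lambda* = (5.3571)


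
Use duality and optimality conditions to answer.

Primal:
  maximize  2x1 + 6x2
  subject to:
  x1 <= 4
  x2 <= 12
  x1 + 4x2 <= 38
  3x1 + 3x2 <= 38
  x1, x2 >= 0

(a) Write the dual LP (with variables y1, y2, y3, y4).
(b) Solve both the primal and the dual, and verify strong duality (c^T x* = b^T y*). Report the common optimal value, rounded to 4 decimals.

The standard primal-dual pair for 'max c^T x s.t. A x <= b, x >= 0' is:
  Dual:  min b^T y  s.t.  A^T y >= c,  y >= 0.

So the dual LP is:
  minimize  4y1 + 12y2 + 38y3 + 38y4
  subject to:
    y1 + y3 + 3y4 >= 2
    y2 + 4y3 + 3y4 >= 6
    y1, y2, y3, y4 >= 0

Solving the primal: x* = (4, 8.5).
  primal value c^T x* = 59.
Solving the dual: y* = (0.5, 0, 1.5, 0).
  dual value b^T y* = 59.
Strong duality: c^T x* = b^T y*. Confirmed.

59


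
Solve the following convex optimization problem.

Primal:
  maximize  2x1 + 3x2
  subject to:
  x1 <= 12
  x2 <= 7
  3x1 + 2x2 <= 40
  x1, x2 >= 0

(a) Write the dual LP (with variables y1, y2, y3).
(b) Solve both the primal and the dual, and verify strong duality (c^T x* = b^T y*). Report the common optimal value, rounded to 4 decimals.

The standard primal-dual pair for 'max c^T x s.t. A x <= b, x >= 0' is:
  Dual:  min b^T y  s.t.  A^T y >= c,  y >= 0.

So the dual LP is:
  minimize  12y1 + 7y2 + 40y3
  subject to:
    y1 + 3y3 >= 2
    y2 + 2y3 >= 3
    y1, y2, y3 >= 0

Solving the primal: x* = (8.6667, 7).
  primal value c^T x* = 38.3333.
Solving the dual: y* = (0, 1.6667, 0.6667).
  dual value b^T y* = 38.3333.
Strong duality: c^T x* = b^T y*. Confirmed.

38.3333


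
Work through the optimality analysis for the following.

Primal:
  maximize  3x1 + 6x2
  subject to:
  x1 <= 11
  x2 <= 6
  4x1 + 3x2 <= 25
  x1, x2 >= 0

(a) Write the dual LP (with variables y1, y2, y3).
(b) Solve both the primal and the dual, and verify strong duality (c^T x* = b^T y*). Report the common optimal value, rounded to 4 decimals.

The standard primal-dual pair for 'max c^T x s.t. A x <= b, x >= 0' is:
  Dual:  min b^T y  s.t.  A^T y >= c,  y >= 0.

So the dual LP is:
  minimize  11y1 + 6y2 + 25y3
  subject to:
    y1 + 4y3 >= 3
    y2 + 3y3 >= 6
    y1, y2, y3 >= 0

Solving the primal: x* = (1.75, 6).
  primal value c^T x* = 41.25.
Solving the dual: y* = (0, 3.75, 0.75).
  dual value b^T y* = 41.25.
Strong duality: c^T x* = b^T y*. Confirmed.

41.25


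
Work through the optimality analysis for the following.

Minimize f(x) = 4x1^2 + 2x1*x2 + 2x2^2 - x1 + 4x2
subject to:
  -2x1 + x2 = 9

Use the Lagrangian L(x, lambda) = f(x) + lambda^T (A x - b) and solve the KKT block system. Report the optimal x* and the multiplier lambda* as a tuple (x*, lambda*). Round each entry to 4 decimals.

Form the Lagrangian:
  L(x, lambda) = (1/2) x^T Q x + c^T x + lambda^T (A x - b)
Stationarity (grad_x L = 0): Q x + c + A^T lambda = 0.
Primal feasibility: A x = b.

This gives the KKT block system:
  [ Q   A^T ] [ x     ]   [-c ]
  [ A    0  ] [ lambda ] = [ b ]

Solving the linear system:
  x*      = (-3.0312, 2.9375)
  lambda* = (-9.6875)
  f(x*)   = 50.9844

x* = (-3.0312, 2.9375), lambda* = (-9.6875)


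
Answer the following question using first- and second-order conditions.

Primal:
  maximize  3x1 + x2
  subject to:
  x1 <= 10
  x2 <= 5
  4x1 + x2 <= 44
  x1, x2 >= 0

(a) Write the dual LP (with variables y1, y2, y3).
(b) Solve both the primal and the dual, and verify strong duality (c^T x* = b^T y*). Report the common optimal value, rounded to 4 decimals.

The standard primal-dual pair for 'max c^T x s.t. A x <= b, x >= 0' is:
  Dual:  min b^T y  s.t.  A^T y >= c,  y >= 0.

So the dual LP is:
  minimize  10y1 + 5y2 + 44y3
  subject to:
    y1 + 4y3 >= 3
    y2 + y3 >= 1
    y1, y2, y3 >= 0

Solving the primal: x* = (9.75, 5).
  primal value c^T x* = 34.25.
Solving the dual: y* = (0, 0.25, 0.75).
  dual value b^T y* = 34.25.
Strong duality: c^T x* = b^T y*. Confirmed.

34.25


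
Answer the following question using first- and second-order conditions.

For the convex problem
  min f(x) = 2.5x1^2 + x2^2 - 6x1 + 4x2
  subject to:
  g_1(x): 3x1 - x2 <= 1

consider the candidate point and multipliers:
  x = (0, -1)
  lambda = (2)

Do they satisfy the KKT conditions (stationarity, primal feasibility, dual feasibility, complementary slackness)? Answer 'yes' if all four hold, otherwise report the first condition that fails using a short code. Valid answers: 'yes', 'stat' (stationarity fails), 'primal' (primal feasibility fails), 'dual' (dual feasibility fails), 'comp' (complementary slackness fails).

Gradient of f: grad f(x) = Q x + c = (-6, 2)
Constraint values g_i(x) = a_i^T x - b_i:
  g_1((0, -1)) = 0
Stationarity residual: grad f(x) + sum_i lambda_i a_i = (0, 0)
  -> stationarity OK
Primal feasibility (all g_i <= 0): OK
Dual feasibility (all lambda_i >= 0): OK
Complementary slackness (lambda_i * g_i(x) = 0 for all i): OK

Verdict: yes, KKT holds.

yes


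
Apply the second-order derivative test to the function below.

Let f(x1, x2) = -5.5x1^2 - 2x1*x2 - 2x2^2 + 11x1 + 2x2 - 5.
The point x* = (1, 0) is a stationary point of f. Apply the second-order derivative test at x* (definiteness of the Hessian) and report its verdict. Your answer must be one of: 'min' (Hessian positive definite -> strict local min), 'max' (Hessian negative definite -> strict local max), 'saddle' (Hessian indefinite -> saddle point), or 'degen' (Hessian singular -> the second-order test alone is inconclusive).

Compute the Hessian H = grad^2 f:
  H = [[-11, -2], [-2, -4]]
Verify stationarity: grad f(x*) = H x* + g = (0, 0).
Eigenvalues of H: -11.5311, -3.4689.
Both eigenvalues < 0, so H is negative definite -> x* is a strict local max.

max


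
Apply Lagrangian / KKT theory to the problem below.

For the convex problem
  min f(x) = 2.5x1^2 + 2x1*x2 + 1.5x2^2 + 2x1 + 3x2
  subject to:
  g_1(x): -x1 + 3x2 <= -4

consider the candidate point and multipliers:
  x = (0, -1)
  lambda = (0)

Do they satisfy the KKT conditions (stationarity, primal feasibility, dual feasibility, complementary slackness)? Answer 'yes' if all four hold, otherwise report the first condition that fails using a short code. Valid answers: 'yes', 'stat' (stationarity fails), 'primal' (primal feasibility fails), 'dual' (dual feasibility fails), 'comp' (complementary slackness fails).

Gradient of f: grad f(x) = Q x + c = (0, 0)
Constraint values g_i(x) = a_i^T x - b_i:
  g_1((0, -1)) = 1
Stationarity residual: grad f(x) + sum_i lambda_i a_i = (0, 0)
  -> stationarity OK
Primal feasibility (all g_i <= 0): FAILS
Dual feasibility (all lambda_i >= 0): OK
Complementary slackness (lambda_i * g_i(x) = 0 for all i): OK

Verdict: the first failing condition is primal_feasibility -> primal.

primal


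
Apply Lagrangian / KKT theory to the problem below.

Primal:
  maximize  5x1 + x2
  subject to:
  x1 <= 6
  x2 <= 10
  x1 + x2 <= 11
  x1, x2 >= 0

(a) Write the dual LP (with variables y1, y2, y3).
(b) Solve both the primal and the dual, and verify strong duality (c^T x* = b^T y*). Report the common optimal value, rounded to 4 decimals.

The standard primal-dual pair for 'max c^T x s.t. A x <= b, x >= 0' is:
  Dual:  min b^T y  s.t.  A^T y >= c,  y >= 0.

So the dual LP is:
  minimize  6y1 + 10y2 + 11y3
  subject to:
    y1 + y3 >= 5
    y2 + y3 >= 1
    y1, y2, y3 >= 0

Solving the primal: x* = (6, 5).
  primal value c^T x* = 35.
Solving the dual: y* = (4, 0, 1).
  dual value b^T y* = 35.
Strong duality: c^T x* = b^T y*. Confirmed.

35


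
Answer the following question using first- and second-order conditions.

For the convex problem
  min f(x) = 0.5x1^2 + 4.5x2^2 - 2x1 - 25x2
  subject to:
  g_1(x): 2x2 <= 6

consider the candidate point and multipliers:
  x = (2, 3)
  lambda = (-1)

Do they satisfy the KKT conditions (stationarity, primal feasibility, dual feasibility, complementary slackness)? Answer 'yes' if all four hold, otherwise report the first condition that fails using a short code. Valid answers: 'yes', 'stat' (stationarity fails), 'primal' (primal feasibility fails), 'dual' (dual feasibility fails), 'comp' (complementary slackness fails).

Gradient of f: grad f(x) = Q x + c = (0, 2)
Constraint values g_i(x) = a_i^T x - b_i:
  g_1((2, 3)) = 0
Stationarity residual: grad f(x) + sum_i lambda_i a_i = (0, 0)
  -> stationarity OK
Primal feasibility (all g_i <= 0): OK
Dual feasibility (all lambda_i >= 0): FAILS
Complementary slackness (lambda_i * g_i(x) = 0 for all i): OK

Verdict: the first failing condition is dual_feasibility -> dual.

dual


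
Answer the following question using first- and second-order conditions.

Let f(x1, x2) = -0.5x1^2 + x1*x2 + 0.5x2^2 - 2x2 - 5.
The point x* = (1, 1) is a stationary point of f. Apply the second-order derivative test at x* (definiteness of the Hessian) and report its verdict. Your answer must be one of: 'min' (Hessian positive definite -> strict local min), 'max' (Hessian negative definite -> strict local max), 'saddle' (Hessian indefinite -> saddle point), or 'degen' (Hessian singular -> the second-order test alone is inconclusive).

Compute the Hessian H = grad^2 f:
  H = [[-1, 1], [1, 1]]
Verify stationarity: grad f(x*) = H x* + g = (0, 0).
Eigenvalues of H: -1.4142, 1.4142.
Eigenvalues have mixed signs, so H is indefinite -> x* is a saddle point.

saddle


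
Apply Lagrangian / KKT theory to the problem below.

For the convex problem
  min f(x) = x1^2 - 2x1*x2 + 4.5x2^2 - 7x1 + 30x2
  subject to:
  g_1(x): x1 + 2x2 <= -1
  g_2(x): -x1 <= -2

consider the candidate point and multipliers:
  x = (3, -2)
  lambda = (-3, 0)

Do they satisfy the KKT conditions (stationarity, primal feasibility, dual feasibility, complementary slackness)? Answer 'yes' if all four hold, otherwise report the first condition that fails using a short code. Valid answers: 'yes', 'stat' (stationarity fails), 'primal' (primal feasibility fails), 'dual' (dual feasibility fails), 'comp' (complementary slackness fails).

Gradient of f: grad f(x) = Q x + c = (3, 6)
Constraint values g_i(x) = a_i^T x - b_i:
  g_1((3, -2)) = 0
  g_2((3, -2)) = -1
Stationarity residual: grad f(x) + sum_i lambda_i a_i = (0, 0)
  -> stationarity OK
Primal feasibility (all g_i <= 0): OK
Dual feasibility (all lambda_i >= 0): FAILS
Complementary slackness (lambda_i * g_i(x) = 0 for all i): OK

Verdict: the first failing condition is dual_feasibility -> dual.

dual


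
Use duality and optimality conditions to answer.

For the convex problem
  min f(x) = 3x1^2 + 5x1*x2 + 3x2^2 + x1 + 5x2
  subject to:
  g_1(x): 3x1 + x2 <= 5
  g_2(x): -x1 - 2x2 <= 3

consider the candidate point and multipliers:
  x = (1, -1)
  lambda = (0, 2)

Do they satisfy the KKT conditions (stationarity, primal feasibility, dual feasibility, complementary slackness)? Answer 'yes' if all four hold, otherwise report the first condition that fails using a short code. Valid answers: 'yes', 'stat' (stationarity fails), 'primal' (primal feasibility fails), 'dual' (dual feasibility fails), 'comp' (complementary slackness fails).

Gradient of f: grad f(x) = Q x + c = (2, 4)
Constraint values g_i(x) = a_i^T x - b_i:
  g_1((1, -1)) = -3
  g_2((1, -1)) = -2
Stationarity residual: grad f(x) + sum_i lambda_i a_i = (0, 0)
  -> stationarity OK
Primal feasibility (all g_i <= 0): OK
Dual feasibility (all lambda_i >= 0): OK
Complementary slackness (lambda_i * g_i(x) = 0 for all i): FAILS

Verdict: the first failing condition is complementary_slackness -> comp.

comp


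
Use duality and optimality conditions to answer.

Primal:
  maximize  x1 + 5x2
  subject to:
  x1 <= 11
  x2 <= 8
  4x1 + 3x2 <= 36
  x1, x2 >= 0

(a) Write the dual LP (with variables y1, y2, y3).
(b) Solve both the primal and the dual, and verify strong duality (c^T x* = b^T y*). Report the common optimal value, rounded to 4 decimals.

The standard primal-dual pair for 'max c^T x s.t. A x <= b, x >= 0' is:
  Dual:  min b^T y  s.t.  A^T y >= c,  y >= 0.

So the dual LP is:
  minimize  11y1 + 8y2 + 36y3
  subject to:
    y1 + 4y3 >= 1
    y2 + 3y3 >= 5
    y1, y2, y3 >= 0

Solving the primal: x* = (3, 8).
  primal value c^T x* = 43.
Solving the dual: y* = (0, 4.25, 0.25).
  dual value b^T y* = 43.
Strong duality: c^T x* = b^T y*. Confirmed.

43


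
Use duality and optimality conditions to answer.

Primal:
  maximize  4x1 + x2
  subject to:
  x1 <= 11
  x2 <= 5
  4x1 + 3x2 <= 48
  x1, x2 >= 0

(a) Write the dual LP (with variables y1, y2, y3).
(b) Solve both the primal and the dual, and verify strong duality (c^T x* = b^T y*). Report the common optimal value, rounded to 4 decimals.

The standard primal-dual pair for 'max c^T x s.t. A x <= b, x >= 0' is:
  Dual:  min b^T y  s.t.  A^T y >= c,  y >= 0.

So the dual LP is:
  minimize  11y1 + 5y2 + 48y3
  subject to:
    y1 + 4y3 >= 4
    y2 + 3y3 >= 1
    y1, y2, y3 >= 0

Solving the primal: x* = (11, 1.3333).
  primal value c^T x* = 45.3333.
Solving the dual: y* = (2.6667, 0, 0.3333).
  dual value b^T y* = 45.3333.
Strong duality: c^T x* = b^T y*. Confirmed.

45.3333


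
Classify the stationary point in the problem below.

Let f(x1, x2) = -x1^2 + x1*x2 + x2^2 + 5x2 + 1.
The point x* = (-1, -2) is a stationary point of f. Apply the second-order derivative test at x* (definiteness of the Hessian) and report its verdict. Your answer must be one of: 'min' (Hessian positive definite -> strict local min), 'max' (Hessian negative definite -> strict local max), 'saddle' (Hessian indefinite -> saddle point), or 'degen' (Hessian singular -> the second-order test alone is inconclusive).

Compute the Hessian H = grad^2 f:
  H = [[-2, 1], [1, 2]]
Verify stationarity: grad f(x*) = H x* + g = (0, 0).
Eigenvalues of H: -2.2361, 2.2361.
Eigenvalues have mixed signs, so H is indefinite -> x* is a saddle point.

saddle


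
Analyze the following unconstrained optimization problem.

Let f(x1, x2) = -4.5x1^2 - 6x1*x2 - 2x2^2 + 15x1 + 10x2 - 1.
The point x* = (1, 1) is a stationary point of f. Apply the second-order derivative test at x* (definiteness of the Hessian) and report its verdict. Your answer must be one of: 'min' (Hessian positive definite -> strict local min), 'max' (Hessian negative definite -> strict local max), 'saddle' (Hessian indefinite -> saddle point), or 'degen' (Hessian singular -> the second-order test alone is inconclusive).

Compute the Hessian H = grad^2 f:
  H = [[-9, -6], [-6, -4]]
Verify stationarity: grad f(x*) = H x* + g = (0, 0).
Eigenvalues of H: -13, 0.
H has a zero eigenvalue (singular; negative semidefinite but not definite), so H is neither positive definite, negative definite, nor indefinite. The second-order test alone is inconclusive -> degen.
(Indeed, f is constant along the null direction of H through x*, so x* is not a strict local extremum.)

degen


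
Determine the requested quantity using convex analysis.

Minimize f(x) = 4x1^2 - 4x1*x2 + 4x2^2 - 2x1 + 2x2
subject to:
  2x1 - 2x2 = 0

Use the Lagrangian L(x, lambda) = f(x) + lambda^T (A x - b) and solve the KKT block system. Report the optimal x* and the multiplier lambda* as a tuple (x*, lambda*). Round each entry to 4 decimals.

Form the Lagrangian:
  L(x, lambda) = (1/2) x^T Q x + c^T x + lambda^T (A x - b)
Stationarity (grad_x L = 0): Q x + c + A^T lambda = 0.
Primal feasibility: A x = b.

This gives the KKT block system:
  [ Q   A^T ] [ x     ]   [-c ]
  [ A    0  ] [ lambda ] = [ b ]

Solving the linear system:
  x*      = (0, 0)
  lambda* = (1)
  f(x*)   = 0

x* = (0, 0), lambda* = (1)


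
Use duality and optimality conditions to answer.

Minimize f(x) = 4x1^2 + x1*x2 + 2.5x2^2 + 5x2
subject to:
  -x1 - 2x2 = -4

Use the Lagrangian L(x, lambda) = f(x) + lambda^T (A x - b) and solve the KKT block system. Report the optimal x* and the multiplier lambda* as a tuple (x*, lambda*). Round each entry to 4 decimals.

Form the Lagrangian:
  L(x, lambda) = (1/2) x^T Q x + c^T x + lambda^T (A x - b)
Stationarity (grad_x L = 0): Q x + c + A^T lambda = 0.
Primal feasibility: A x = b.

This gives the KKT block system:
  [ Q   A^T ] [ x     ]   [-c ]
  [ A    0  ] [ lambda ] = [ b ]

Solving the linear system:
  x*      = (0.6667, 1.6667)
  lambda* = (7)
  f(x*)   = 18.1667

x* = (0.6667, 1.6667), lambda* = (7)


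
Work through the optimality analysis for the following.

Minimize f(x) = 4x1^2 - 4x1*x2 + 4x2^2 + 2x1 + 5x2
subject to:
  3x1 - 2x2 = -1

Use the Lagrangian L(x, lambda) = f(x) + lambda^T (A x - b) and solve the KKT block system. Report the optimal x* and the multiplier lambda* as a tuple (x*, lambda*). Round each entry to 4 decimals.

Form the Lagrangian:
  L(x, lambda) = (1/2) x^T Q x + c^T x + lambda^T (A x - b)
Stationarity (grad_x L = 0): Q x + c + A^T lambda = 0.
Primal feasibility: A x = b.

This gives the KKT block system:
  [ Q   A^T ] [ x     ]   [-c ]
  [ A    0  ] [ lambda ] = [ b ]

Solving the linear system:
  x*      = (-0.9643, -0.9464)
  lambda* = (0.6429)
  f(x*)   = -3.0089

x* = (-0.9643, -0.9464), lambda* = (0.6429)


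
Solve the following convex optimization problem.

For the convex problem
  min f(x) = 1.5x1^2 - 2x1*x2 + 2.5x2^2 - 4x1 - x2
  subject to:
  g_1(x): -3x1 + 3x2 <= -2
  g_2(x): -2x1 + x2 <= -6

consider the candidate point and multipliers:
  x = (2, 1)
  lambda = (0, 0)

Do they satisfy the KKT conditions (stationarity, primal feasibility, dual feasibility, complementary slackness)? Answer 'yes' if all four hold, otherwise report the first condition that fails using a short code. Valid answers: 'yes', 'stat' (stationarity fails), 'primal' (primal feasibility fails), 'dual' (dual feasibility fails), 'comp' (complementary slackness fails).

Gradient of f: grad f(x) = Q x + c = (0, 0)
Constraint values g_i(x) = a_i^T x - b_i:
  g_1((2, 1)) = -1
  g_2((2, 1)) = 3
Stationarity residual: grad f(x) + sum_i lambda_i a_i = (0, 0)
  -> stationarity OK
Primal feasibility (all g_i <= 0): FAILS
Dual feasibility (all lambda_i >= 0): OK
Complementary slackness (lambda_i * g_i(x) = 0 for all i): OK

Verdict: the first failing condition is primal_feasibility -> primal.

primal


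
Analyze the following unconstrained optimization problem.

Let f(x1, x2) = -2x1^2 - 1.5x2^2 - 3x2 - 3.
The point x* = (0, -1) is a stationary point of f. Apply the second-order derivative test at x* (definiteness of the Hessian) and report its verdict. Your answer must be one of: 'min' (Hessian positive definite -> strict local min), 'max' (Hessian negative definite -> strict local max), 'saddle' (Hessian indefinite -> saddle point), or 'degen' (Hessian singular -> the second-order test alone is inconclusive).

Compute the Hessian H = grad^2 f:
  H = [[-4, 0], [0, -3]]
Verify stationarity: grad f(x*) = H x* + g = (0, 0).
Eigenvalues of H: -4, -3.
Both eigenvalues < 0, so H is negative definite -> x* is a strict local max.

max


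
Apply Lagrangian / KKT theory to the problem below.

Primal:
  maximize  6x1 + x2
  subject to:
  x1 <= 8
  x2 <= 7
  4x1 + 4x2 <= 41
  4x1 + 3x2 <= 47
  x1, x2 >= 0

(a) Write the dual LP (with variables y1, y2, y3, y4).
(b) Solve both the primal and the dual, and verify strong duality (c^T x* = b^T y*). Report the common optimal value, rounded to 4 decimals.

The standard primal-dual pair for 'max c^T x s.t. A x <= b, x >= 0' is:
  Dual:  min b^T y  s.t.  A^T y >= c,  y >= 0.

So the dual LP is:
  minimize  8y1 + 7y2 + 41y3 + 47y4
  subject to:
    y1 + 4y3 + 4y4 >= 6
    y2 + 4y3 + 3y4 >= 1
    y1, y2, y3, y4 >= 0

Solving the primal: x* = (8, 2.25).
  primal value c^T x* = 50.25.
Solving the dual: y* = (5, 0, 0.25, 0).
  dual value b^T y* = 50.25.
Strong duality: c^T x* = b^T y*. Confirmed.

50.25


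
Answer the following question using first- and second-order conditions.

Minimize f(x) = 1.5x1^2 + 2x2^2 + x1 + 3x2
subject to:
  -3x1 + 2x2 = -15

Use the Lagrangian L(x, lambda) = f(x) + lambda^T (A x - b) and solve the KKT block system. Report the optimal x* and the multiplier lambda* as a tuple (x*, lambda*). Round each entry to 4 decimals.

Form the Lagrangian:
  L(x, lambda) = (1/2) x^T Q x + c^T x + lambda^T (A x - b)
Stationarity (grad_x L = 0): Q x + c + A^T lambda = 0.
Primal feasibility: A x = b.

This gives the KKT block system:
  [ Q   A^T ] [ x     ]   [-c ]
  [ A    0  ] [ lambda ] = [ b ]

Solving the linear system:
  x*      = (3.2917, -2.5625)
  lambda* = (3.625)
  f(x*)   = 24.9896

x* = (3.2917, -2.5625), lambda* = (3.625)


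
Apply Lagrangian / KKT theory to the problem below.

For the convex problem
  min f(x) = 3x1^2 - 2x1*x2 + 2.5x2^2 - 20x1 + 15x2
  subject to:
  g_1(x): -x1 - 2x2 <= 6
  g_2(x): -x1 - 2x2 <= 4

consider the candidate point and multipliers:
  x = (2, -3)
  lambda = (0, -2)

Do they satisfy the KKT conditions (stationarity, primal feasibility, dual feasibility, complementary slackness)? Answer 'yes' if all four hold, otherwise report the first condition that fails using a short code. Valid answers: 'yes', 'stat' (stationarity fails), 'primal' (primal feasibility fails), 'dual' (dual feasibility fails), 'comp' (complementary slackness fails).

Gradient of f: grad f(x) = Q x + c = (-2, -4)
Constraint values g_i(x) = a_i^T x - b_i:
  g_1((2, -3)) = -2
  g_2((2, -3)) = 0
Stationarity residual: grad f(x) + sum_i lambda_i a_i = (0, 0)
  -> stationarity OK
Primal feasibility (all g_i <= 0): OK
Dual feasibility (all lambda_i >= 0): FAILS
Complementary slackness (lambda_i * g_i(x) = 0 for all i): OK

Verdict: the first failing condition is dual_feasibility -> dual.

dual


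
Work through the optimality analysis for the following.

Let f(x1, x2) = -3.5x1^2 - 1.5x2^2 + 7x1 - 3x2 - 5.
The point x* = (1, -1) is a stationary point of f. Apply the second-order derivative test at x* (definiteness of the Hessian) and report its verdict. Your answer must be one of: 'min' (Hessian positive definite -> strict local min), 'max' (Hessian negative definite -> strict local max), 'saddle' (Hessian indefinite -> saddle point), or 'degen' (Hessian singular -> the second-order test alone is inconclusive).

Compute the Hessian H = grad^2 f:
  H = [[-7, 0], [0, -3]]
Verify stationarity: grad f(x*) = H x* + g = (0, 0).
Eigenvalues of H: -7, -3.
Both eigenvalues < 0, so H is negative definite -> x* is a strict local max.

max


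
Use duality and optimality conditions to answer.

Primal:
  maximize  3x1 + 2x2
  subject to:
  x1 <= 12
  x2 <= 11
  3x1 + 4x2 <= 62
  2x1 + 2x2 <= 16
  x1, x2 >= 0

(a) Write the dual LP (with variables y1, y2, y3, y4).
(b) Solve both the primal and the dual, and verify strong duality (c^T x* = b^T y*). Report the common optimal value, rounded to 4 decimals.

The standard primal-dual pair for 'max c^T x s.t. A x <= b, x >= 0' is:
  Dual:  min b^T y  s.t.  A^T y >= c,  y >= 0.

So the dual LP is:
  minimize  12y1 + 11y2 + 62y3 + 16y4
  subject to:
    y1 + 3y3 + 2y4 >= 3
    y2 + 4y3 + 2y4 >= 2
    y1, y2, y3, y4 >= 0

Solving the primal: x* = (8, 0).
  primal value c^T x* = 24.
Solving the dual: y* = (0, 0, 0, 1.5).
  dual value b^T y* = 24.
Strong duality: c^T x* = b^T y*. Confirmed.

24


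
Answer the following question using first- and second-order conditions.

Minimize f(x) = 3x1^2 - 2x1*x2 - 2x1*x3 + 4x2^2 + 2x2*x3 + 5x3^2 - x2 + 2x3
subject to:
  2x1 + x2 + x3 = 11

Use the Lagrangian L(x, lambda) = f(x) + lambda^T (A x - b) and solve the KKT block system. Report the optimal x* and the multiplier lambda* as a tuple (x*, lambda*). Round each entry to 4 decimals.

Form the Lagrangian:
  L(x, lambda) = (1/2) x^T Q x + c^T x + lambda^T (A x - b)
Stationarity (grad_x L = 0): Q x + c + A^T lambda = 0.
Primal feasibility: A x = b.

This gives the KKT block system:
  [ Q   A^T ] [ x     ]   [-c ]
  [ A    0  ] [ lambda ] = [ b ]

Solving the linear system:
  x*      = (3.976, 1.956, 1.092)
  lambda* = (-8.88)
  f(x*)   = 48.954

x* = (3.976, 1.956, 1.092), lambda* = (-8.88)


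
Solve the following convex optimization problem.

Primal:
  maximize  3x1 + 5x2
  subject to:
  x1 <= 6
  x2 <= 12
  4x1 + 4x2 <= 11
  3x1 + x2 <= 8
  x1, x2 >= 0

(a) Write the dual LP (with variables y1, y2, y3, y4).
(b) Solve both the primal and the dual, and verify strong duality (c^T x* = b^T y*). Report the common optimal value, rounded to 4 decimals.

The standard primal-dual pair for 'max c^T x s.t. A x <= b, x >= 0' is:
  Dual:  min b^T y  s.t.  A^T y >= c,  y >= 0.

So the dual LP is:
  minimize  6y1 + 12y2 + 11y3 + 8y4
  subject to:
    y1 + 4y3 + 3y4 >= 3
    y2 + 4y3 + y4 >= 5
    y1, y2, y3, y4 >= 0

Solving the primal: x* = (0, 2.75).
  primal value c^T x* = 13.75.
Solving the dual: y* = (0, 0, 1.25, 0).
  dual value b^T y* = 13.75.
Strong duality: c^T x* = b^T y*. Confirmed.

13.75


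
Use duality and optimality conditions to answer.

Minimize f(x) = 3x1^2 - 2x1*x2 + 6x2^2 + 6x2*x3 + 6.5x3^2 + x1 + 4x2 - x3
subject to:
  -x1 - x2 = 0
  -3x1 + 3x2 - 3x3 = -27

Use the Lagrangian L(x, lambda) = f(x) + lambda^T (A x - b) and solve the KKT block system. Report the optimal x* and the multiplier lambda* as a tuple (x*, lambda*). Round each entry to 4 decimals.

Form the Lagrangian:
  L(x, lambda) = (1/2) x^T Q x + c^T x + lambda^T (A x - b)
Stationarity (grad_x L = 0): Q x + c + A^T lambda = 0.
Primal feasibility: A x = b.

This gives the KKT block system:
  [ Q   A^T ] [ x     ]   [-c ]
  [ A    0  ] [ lambda ] = [ b ]

Solving the linear system:
  x*      = (2.949, -2.949, 3.102)
  lambda* = (2.9592, 7.2109)
  f(x*)   = 91.3724

x* = (2.949, -2.949, 3.102), lambda* = (2.9592, 7.2109)


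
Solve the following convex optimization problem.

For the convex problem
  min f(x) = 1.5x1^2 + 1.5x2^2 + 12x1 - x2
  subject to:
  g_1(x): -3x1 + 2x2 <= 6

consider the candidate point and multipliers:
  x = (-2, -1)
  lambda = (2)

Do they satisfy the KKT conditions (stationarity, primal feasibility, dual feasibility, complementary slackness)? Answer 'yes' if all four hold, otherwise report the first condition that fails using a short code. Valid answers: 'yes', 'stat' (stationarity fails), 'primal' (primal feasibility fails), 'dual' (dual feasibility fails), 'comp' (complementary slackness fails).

Gradient of f: grad f(x) = Q x + c = (6, -4)
Constraint values g_i(x) = a_i^T x - b_i:
  g_1((-2, -1)) = -2
Stationarity residual: grad f(x) + sum_i lambda_i a_i = (0, 0)
  -> stationarity OK
Primal feasibility (all g_i <= 0): OK
Dual feasibility (all lambda_i >= 0): OK
Complementary slackness (lambda_i * g_i(x) = 0 for all i): FAILS

Verdict: the first failing condition is complementary_slackness -> comp.

comp


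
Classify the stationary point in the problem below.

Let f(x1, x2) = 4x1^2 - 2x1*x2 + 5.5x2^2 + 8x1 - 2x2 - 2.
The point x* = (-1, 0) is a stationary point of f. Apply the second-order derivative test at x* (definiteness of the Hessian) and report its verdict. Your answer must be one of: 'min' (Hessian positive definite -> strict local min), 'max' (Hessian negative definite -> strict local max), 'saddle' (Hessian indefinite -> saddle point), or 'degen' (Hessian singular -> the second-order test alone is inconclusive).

Compute the Hessian H = grad^2 f:
  H = [[8, -2], [-2, 11]]
Verify stationarity: grad f(x*) = H x* + g = (0, 0).
Eigenvalues of H: 7, 12.
Both eigenvalues > 0, so H is positive definite -> x* is a strict local min.

min


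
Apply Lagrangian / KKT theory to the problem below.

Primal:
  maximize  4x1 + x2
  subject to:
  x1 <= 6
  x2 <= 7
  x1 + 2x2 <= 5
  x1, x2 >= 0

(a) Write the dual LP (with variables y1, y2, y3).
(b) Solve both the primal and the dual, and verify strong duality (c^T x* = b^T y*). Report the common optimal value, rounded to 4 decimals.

The standard primal-dual pair for 'max c^T x s.t. A x <= b, x >= 0' is:
  Dual:  min b^T y  s.t.  A^T y >= c,  y >= 0.

So the dual LP is:
  minimize  6y1 + 7y2 + 5y3
  subject to:
    y1 + y3 >= 4
    y2 + 2y3 >= 1
    y1, y2, y3 >= 0

Solving the primal: x* = (5, 0).
  primal value c^T x* = 20.
Solving the dual: y* = (0, 0, 4).
  dual value b^T y* = 20.
Strong duality: c^T x* = b^T y*. Confirmed.

20


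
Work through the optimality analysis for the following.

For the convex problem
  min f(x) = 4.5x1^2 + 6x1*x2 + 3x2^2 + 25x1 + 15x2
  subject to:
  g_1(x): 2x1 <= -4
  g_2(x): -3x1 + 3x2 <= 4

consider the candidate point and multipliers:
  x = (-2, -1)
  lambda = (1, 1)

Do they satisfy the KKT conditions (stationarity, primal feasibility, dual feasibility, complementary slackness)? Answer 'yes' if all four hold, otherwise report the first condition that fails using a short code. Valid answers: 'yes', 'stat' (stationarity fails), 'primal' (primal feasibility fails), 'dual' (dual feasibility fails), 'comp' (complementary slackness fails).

Gradient of f: grad f(x) = Q x + c = (1, -3)
Constraint values g_i(x) = a_i^T x - b_i:
  g_1((-2, -1)) = 0
  g_2((-2, -1)) = -1
Stationarity residual: grad f(x) + sum_i lambda_i a_i = (0, 0)
  -> stationarity OK
Primal feasibility (all g_i <= 0): OK
Dual feasibility (all lambda_i >= 0): OK
Complementary slackness (lambda_i * g_i(x) = 0 for all i): FAILS

Verdict: the first failing condition is complementary_slackness -> comp.

comp


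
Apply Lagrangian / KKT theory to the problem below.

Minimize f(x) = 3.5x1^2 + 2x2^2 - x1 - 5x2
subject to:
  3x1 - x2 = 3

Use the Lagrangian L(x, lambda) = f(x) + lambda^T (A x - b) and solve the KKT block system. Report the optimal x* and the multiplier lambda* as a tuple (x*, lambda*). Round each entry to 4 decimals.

Form the Lagrangian:
  L(x, lambda) = (1/2) x^T Q x + c^T x + lambda^T (A x - b)
Stationarity (grad_x L = 0): Q x + c + A^T lambda = 0.
Primal feasibility: A x = b.

This gives the KKT block system:
  [ Q   A^T ] [ x     ]   [-c ]
  [ A    0  ] [ lambda ] = [ b ]

Solving the linear system:
  x*      = (1.2093, 0.6279)
  lambda* = (-2.4884)
  f(x*)   = 1.5581

x* = (1.2093, 0.6279), lambda* = (-2.4884)


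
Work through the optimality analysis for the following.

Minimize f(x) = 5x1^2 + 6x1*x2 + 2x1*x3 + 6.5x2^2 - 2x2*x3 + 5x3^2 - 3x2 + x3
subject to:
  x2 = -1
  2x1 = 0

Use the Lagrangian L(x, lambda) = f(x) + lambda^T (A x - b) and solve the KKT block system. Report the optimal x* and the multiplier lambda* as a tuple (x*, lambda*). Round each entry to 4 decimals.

Form the Lagrangian:
  L(x, lambda) = (1/2) x^T Q x + c^T x + lambda^T (A x - b)
Stationarity (grad_x L = 0): Q x + c + A^T lambda = 0.
Primal feasibility: A x = b.

This gives the KKT block system:
  [ Q   A^T ] [ x     ]   [-c ]
  [ A    0  ] [ lambda ] = [ b ]

Solving the linear system:
  x*      = (0, -1, -0.3)
  lambda* = (15.4, 3.3)
  f(x*)   = 9.05

x* = (0, -1, -0.3), lambda* = (15.4, 3.3)


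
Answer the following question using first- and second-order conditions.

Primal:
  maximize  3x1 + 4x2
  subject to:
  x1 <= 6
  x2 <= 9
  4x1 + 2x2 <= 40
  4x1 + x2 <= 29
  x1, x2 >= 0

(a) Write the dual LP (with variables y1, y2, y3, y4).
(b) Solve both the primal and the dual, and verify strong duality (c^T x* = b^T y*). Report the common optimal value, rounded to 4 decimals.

The standard primal-dual pair for 'max c^T x s.t. A x <= b, x >= 0' is:
  Dual:  min b^T y  s.t.  A^T y >= c,  y >= 0.

So the dual LP is:
  minimize  6y1 + 9y2 + 40y3 + 29y4
  subject to:
    y1 + 4y3 + 4y4 >= 3
    y2 + 2y3 + y4 >= 4
    y1, y2, y3, y4 >= 0

Solving the primal: x* = (5, 9).
  primal value c^T x* = 51.
Solving the dual: y* = (0, 3.25, 0, 0.75).
  dual value b^T y* = 51.
Strong duality: c^T x* = b^T y*. Confirmed.

51


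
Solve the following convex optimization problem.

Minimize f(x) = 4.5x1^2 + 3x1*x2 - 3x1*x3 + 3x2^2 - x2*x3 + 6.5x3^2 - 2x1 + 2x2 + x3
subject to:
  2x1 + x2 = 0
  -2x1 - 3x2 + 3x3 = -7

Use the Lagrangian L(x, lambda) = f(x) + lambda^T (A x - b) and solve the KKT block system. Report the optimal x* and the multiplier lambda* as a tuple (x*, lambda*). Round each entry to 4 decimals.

Form the Lagrangian:
  L(x, lambda) = (1/2) x^T Q x + c^T x + lambda^T (A x - b)
Stationarity (grad_x L = 0): Q x + c + A^T lambda = 0.
Primal feasibility: A x = b.

This gives the KKT block system:
  [ Q   A^T ] [ x     ]   [-c ]
  [ A    0  ] [ lambda ] = [ b ]

Solving the linear system:
  x*      = (-0.7577, 1.5154, -1.323)
  lambda* = (5.2993, 5.1473)
  f(x*)   = 19.6271

x* = (-0.7577, 1.5154, -1.323), lambda* = (5.2993, 5.1473)


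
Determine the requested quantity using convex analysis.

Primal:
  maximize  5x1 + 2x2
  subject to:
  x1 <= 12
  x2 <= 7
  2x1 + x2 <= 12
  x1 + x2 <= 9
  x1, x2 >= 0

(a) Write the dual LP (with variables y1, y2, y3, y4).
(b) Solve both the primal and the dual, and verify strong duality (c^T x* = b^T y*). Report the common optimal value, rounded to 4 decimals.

The standard primal-dual pair for 'max c^T x s.t. A x <= b, x >= 0' is:
  Dual:  min b^T y  s.t.  A^T y >= c,  y >= 0.

So the dual LP is:
  minimize  12y1 + 7y2 + 12y3 + 9y4
  subject to:
    y1 + 2y3 + y4 >= 5
    y2 + y3 + y4 >= 2
    y1, y2, y3, y4 >= 0

Solving the primal: x* = (6, 0).
  primal value c^T x* = 30.
Solving the dual: y* = (0, 0, 2.5, 0).
  dual value b^T y* = 30.
Strong duality: c^T x* = b^T y*. Confirmed.

30
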